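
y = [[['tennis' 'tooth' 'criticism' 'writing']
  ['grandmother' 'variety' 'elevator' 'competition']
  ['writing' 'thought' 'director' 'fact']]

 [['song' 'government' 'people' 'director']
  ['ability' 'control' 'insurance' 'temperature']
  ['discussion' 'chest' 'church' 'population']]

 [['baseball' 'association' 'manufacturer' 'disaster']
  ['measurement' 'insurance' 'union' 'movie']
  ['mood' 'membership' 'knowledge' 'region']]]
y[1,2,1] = 'chest'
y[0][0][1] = 'tooth'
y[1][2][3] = 'population'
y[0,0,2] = 'criticism'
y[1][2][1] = 'chest'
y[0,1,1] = 'variety'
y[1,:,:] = [['song', 'government', 'people', 'director'], ['ability', 'control', 'insurance', 'temperature'], ['discussion', 'chest', 'church', 'population']]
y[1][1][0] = 'ability'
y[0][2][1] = 'thought'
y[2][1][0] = 'measurement'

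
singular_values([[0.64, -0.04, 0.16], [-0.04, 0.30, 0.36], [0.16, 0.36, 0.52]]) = [0.85, 0.61, 0.01]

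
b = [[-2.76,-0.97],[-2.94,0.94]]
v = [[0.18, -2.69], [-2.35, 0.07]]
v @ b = [[7.41, -2.7], [6.28, 2.35]]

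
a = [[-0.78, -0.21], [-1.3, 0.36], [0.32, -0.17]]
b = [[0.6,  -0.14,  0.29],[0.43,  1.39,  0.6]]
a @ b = [[-0.56, -0.18, -0.35], [-0.63, 0.68, -0.16], [0.12, -0.28, -0.01]]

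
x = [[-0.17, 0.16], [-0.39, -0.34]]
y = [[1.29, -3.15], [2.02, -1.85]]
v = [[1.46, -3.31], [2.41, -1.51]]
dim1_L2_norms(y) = [3.4, 2.74]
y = x + v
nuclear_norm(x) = 0.75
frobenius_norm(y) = 4.37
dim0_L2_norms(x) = [0.43, 0.38]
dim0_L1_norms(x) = [0.56, 0.5]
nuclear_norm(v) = 5.72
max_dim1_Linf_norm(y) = 3.15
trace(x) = -0.51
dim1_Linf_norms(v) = [3.31, 2.41]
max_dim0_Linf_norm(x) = 0.39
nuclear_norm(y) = 5.20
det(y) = 3.98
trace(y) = -0.56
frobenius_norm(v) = 4.60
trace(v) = -0.05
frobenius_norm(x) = 0.57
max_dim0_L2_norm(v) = 3.64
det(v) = 5.77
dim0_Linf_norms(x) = [0.39, 0.34]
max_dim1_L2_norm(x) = 0.52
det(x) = 0.12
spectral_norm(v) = 4.41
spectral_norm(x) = 0.52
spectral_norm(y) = 4.27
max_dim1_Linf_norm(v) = 3.31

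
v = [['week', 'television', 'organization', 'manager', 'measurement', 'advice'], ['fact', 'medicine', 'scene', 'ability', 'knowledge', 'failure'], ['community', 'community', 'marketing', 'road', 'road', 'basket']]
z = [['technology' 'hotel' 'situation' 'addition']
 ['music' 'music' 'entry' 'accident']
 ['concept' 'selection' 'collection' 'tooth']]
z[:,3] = ['addition', 'accident', 'tooth']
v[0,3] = 'manager'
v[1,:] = ['fact', 'medicine', 'scene', 'ability', 'knowledge', 'failure']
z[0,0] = 'technology'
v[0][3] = 'manager'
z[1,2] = 'entry'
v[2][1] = 'community'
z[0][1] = 'hotel'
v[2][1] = 'community'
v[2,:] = ['community', 'community', 'marketing', 'road', 'road', 'basket']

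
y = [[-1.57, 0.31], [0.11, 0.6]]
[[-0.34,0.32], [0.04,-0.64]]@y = [[0.57,  0.09], [-0.13,  -0.37]]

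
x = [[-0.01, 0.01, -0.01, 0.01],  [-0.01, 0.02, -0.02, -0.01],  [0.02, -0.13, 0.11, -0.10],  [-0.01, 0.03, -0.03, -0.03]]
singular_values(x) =[0.2, 0.05, 0.01, 0.0]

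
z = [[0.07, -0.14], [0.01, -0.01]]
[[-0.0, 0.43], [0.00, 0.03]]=z @ [[0.89, 0.30], [0.46, -2.93]]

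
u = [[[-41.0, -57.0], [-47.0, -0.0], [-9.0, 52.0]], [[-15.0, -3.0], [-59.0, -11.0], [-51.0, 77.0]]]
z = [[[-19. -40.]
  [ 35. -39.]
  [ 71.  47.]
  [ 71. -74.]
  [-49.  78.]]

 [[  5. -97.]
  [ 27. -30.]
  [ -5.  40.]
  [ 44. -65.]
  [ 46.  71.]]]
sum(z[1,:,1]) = -81.0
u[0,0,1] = -57.0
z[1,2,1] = 40.0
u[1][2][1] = 77.0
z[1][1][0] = 27.0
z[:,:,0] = [[-19.0, 35.0, 71.0, 71.0, -49.0], [5.0, 27.0, -5.0, 44.0, 46.0]]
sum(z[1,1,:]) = -3.0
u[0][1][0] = -47.0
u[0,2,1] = 52.0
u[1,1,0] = -59.0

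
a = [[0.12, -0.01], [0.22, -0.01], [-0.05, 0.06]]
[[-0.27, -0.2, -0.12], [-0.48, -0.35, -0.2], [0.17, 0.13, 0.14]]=a @[[-2.13, -1.56, -0.83], [1.13, 0.89, 1.59]]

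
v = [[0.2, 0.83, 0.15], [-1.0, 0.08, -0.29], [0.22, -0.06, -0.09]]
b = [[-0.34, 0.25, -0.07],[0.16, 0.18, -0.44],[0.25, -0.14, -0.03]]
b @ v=[[-0.33, -0.26, -0.12], [-0.24, 0.17, 0.01], [0.18, 0.20, 0.08]]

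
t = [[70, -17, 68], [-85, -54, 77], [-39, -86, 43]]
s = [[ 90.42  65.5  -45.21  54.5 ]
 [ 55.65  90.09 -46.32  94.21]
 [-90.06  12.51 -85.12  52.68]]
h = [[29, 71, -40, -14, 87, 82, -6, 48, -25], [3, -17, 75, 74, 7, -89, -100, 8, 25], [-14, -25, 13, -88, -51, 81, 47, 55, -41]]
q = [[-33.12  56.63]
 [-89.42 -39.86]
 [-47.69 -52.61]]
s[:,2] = [-45.21, -46.32, -85.12]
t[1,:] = [-85, -54, 77]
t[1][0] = -85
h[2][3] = -88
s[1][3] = 94.21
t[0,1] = -17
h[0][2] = -40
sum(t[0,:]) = 121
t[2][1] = -86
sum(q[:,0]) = -170.23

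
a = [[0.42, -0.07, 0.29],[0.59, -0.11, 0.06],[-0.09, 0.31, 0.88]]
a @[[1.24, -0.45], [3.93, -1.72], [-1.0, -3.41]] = [[-0.04, -1.06], [0.24, -0.28], [0.23, -3.49]]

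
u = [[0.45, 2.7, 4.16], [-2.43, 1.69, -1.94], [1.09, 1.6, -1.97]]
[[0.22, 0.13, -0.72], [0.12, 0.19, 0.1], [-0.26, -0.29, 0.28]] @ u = [[-1.0, -0.34, 2.08], [-0.30, 0.81, -0.07], [0.89, -0.74, -1.07]]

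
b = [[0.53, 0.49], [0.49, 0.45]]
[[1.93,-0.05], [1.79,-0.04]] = b @[[4.89, 2.37], [-1.35, -2.67]]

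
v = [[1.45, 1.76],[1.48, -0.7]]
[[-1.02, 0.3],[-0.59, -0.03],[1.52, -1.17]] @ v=[[-1.03, -2.01], [-0.9, -1.02], [0.47, 3.49]]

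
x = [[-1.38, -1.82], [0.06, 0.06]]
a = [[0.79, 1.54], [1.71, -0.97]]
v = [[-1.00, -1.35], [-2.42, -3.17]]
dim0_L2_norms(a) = [1.88, 1.82]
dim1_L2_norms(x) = [2.28, 0.08]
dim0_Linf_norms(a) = [1.71, 1.54]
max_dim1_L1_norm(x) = 3.2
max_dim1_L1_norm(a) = 2.68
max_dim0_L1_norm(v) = 4.52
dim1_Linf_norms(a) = [1.54, 1.71]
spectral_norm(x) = 2.29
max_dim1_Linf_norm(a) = 1.71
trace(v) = -4.17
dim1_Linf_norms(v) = [1.35, 3.17]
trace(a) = -0.18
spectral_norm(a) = 1.97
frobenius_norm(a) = 2.62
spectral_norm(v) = 4.33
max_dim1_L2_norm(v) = 3.99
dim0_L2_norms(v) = [2.62, 3.45]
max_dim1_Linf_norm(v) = 3.17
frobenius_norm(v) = 4.33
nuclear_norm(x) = 2.30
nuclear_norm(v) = 4.35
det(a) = -3.40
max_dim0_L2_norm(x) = 1.82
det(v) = -0.10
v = a @ x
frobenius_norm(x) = 2.29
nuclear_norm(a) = 3.70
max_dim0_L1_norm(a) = 2.51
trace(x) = -1.32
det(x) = 0.03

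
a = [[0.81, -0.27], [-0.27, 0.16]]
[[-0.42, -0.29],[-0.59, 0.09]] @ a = [[-0.26, 0.07], [-0.5, 0.17]]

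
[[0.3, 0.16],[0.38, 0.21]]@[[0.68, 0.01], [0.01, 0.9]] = [[0.21, 0.15], [0.26, 0.19]]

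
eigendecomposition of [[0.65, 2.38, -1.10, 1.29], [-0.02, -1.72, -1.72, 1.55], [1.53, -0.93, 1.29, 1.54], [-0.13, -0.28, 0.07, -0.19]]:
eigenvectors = [[-0.49+0.00j, -0.76+0.00j, -0.76-0.00j, -0.77+0.00j],  [(0.78+0j), -0.16-0.24j, -0.16+0.24j, (0.1+0j)],  [(0.38+0j), 0.14+0.55j, (0.14-0.55j), 0.37+0.00j],  [(0.06+0j), 0.09-0.02j, (0.09+0.02j), 0.51+0.00j]]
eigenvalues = [(-2.42+0j), (1.23+1.59j), (1.23-1.59j), (-0+0j)]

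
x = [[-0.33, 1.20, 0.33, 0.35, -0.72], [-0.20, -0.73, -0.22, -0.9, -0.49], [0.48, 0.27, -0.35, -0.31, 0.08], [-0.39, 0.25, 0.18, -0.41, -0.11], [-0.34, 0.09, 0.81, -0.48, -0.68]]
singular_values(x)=[1.76, 1.54, 0.76, 0.45, 0.39]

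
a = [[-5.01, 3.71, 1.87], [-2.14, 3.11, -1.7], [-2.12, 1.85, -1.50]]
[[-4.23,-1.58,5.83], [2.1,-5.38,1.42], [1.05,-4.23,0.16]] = a@ [[0.9,  0.36,  0.14], [0.66,  -0.68,  1.18], [-1.16,  1.47,  1.15]]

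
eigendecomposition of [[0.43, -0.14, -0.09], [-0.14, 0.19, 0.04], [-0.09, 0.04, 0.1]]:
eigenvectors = [[-0.88, 0.41, 0.22], [0.41, 0.91, -0.07], [0.23, -0.02, 0.97]]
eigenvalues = [0.52, 0.13, 0.08]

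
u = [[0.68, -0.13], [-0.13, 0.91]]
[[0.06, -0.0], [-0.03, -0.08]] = u@[[0.08, -0.02], [-0.02, -0.09]]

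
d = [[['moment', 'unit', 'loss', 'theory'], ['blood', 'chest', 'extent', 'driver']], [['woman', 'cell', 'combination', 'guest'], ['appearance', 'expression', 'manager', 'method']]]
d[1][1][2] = 'manager'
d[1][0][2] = 'combination'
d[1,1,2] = 'manager'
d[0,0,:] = ['moment', 'unit', 'loss', 'theory']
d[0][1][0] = 'blood'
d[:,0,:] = [['moment', 'unit', 'loss', 'theory'], ['woman', 'cell', 'combination', 'guest']]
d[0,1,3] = 'driver'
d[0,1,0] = 'blood'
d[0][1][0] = 'blood'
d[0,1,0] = 'blood'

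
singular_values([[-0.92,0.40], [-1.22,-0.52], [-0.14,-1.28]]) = [1.64, 1.32]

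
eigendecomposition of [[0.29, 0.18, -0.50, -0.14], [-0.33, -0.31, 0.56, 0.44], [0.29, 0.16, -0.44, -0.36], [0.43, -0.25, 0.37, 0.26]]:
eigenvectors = [[0.33-0.18j,  0.33+0.18j,  (-0.42+0j),  0.12+0.00j], [-0.35+0.44j,  -0.35-0.44j,  (-0.2+0j),  (0.91+0j)], [0.18-0.39j,  0.18+0.39j,  (0.2+0j),  (0.38+0j)], [(-0.6+0j),  -0.60-0.00j,  -0.86+0.00j,  (0.1+0j)]]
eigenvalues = [(-0.23+0.55j), (-0.23-0.55j), (0.33+0j), (-0.07+0j)]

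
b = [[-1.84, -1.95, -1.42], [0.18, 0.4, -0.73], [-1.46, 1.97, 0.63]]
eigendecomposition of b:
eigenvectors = [[0.92+0.00j, 0.36+0.14j, (0.36-0.14j)],  [0.04+0.00j, 0.17-0.43j, 0.17+0.43j],  [0.40+0.00j, -0.80+0.00j, (-0.8-0j)]]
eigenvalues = [(-2.54+0j), (0.87+1.31j), (0.87-1.31j)]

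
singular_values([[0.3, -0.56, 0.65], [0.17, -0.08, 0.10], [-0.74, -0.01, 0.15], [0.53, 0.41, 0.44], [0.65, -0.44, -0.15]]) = [1.24, 0.8, 0.74]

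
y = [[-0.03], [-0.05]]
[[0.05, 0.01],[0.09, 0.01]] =y @ [[-1.76, -0.27]]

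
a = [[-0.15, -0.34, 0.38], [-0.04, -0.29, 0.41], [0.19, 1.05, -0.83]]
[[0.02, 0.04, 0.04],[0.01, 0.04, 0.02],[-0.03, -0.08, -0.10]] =a @ [[-0.16, -0.03, -0.12], [-0.01, 0.02, -0.12], [-0.01, 0.11, -0.06]]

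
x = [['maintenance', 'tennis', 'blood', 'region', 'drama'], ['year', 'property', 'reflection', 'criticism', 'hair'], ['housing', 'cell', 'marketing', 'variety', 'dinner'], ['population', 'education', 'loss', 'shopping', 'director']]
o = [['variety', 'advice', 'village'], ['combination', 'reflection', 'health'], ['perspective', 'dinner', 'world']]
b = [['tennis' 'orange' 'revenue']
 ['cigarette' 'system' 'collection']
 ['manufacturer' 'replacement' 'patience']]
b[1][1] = 'system'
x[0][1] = 'tennis'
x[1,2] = 'reflection'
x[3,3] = 'shopping'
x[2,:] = ['housing', 'cell', 'marketing', 'variety', 'dinner']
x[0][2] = 'blood'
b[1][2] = 'collection'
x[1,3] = 'criticism'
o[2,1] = 'dinner'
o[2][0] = 'perspective'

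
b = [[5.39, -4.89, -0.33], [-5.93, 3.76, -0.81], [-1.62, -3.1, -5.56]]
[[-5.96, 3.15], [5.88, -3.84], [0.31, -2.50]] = b @ [[-0.61,0.67],[0.56,0.08],[-0.19,0.21]]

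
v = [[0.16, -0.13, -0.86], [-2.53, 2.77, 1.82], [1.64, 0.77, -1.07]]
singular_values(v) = [4.34, 1.83, 0.61]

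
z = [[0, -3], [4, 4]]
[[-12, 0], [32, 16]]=z @[[4, 4], [4, 0]]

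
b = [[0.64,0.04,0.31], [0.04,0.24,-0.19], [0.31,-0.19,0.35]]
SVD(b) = [[-0.82,-0.43,-0.38], [0.12,-0.77,0.62], [-0.56,0.47,0.69]] @ diag([0.8455833214217474, 0.3771417802196381, 0.007274898358614559]) @ [[-0.82, 0.12, -0.56], [-0.43, -0.77, 0.47], [-0.38, 0.62, 0.69]]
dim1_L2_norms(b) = [0.71, 0.31, 0.5]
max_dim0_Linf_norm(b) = 0.64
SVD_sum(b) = [[0.57, -0.08, 0.39], [-0.08, 0.01, -0.06], [0.39, -0.06, 0.26]] + [[0.07, 0.13, -0.08], [0.13, 0.22, -0.14], [-0.08, -0.14, 0.08]] + [[0.00, -0.0, -0.00],[-0.00, 0.0, 0.0],[-0.0, 0.0, 0.0]]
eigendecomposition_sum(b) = [[0.57, -0.08, 0.39], [-0.08, 0.01, -0.06], [0.39, -0.06, 0.26]] + [[0.07, 0.13, -0.08], [0.13, 0.22, -0.14], [-0.08, -0.14, 0.08]] + [[0.0,-0.00,-0.00], [-0.0,0.0,0.0], [-0.0,0.0,0.00]]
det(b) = 0.00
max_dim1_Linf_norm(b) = 0.64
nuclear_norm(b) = 1.23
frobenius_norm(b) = 0.93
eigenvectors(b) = [[-0.82, -0.43, 0.38], [0.12, -0.77, -0.62], [-0.56, 0.47, -0.69]]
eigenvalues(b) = [0.85, 0.38, 0.01]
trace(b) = 1.23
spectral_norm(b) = 0.85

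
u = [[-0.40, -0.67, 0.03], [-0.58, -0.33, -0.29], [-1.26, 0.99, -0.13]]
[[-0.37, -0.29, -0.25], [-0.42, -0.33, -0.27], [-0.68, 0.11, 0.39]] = u @ [[0.66, 0.15, -0.04], [0.15, 0.36, 0.42], [-0.04, 0.42, 0.55]]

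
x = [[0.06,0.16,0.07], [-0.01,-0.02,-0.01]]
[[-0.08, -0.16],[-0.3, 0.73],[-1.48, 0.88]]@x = [[-0.0, -0.01, -0.00], [-0.03, -0.06, -0.03], [-0.1, -0.25, -0.11]]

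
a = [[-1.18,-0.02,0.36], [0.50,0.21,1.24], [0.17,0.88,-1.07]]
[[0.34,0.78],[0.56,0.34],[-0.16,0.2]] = a@[[-0.16, -0.56], [0.40, 0.78], [0.45, 0.37]]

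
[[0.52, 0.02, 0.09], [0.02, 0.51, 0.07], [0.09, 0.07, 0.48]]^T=[[0.52, 0.02, 0.09], [0.02, 0.51, 0.07], [0.09, 0.07, 0.48]]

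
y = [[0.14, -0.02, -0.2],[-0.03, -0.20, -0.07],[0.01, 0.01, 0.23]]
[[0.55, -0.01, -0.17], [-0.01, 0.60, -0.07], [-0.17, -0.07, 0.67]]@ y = [[0.08, -0.01, -0.15], [-0.02, -0.12, -0.06], [-0.02, 0.02, 0.19]]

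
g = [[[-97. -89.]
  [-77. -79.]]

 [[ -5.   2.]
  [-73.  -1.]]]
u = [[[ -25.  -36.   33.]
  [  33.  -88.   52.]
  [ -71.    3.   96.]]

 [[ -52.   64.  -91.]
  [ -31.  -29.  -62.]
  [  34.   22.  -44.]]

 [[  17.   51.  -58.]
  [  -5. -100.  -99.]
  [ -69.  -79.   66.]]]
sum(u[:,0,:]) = -97.0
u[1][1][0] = -31.0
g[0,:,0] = [-97.0, -77.0]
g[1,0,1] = 2.0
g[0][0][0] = -97.0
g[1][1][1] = -1.0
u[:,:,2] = [[33.0, 52.0, 96.0], [-91.0, -62.0, -44.0], [-58.0, -99.0, 66.0]]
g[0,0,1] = -89.0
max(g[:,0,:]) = 2.0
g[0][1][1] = -79.0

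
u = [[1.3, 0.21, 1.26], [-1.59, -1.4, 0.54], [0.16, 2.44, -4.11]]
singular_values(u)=[5.03, 2.38, 0.02]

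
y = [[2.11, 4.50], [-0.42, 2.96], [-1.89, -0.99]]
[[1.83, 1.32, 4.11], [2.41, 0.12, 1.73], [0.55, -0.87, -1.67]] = y@[[-0.67, 0.41, 0.54], [0.72, 0.1, 0.66]]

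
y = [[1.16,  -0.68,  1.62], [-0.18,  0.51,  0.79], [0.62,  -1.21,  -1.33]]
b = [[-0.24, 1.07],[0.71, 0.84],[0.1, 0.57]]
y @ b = [[-0.6,1.59], [0.48,0.69], [-1.14,-1.11]]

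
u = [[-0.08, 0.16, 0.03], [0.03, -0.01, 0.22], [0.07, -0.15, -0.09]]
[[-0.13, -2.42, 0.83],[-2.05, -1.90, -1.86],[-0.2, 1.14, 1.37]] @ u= [[-0.00, -0.12, -0.61],[-0.02, -0.03, -0.31],[0.15, -0.25, 0.12]]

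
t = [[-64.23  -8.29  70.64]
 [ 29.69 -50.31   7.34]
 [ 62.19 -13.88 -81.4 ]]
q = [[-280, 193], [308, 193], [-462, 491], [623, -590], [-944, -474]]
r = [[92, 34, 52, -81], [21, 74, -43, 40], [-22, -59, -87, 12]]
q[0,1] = 193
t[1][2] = 7.34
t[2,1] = -13.88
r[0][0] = 92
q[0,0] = -280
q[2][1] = 491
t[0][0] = -64.23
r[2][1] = -59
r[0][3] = -81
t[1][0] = 29.69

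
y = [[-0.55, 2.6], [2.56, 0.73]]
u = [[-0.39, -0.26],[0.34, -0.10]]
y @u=[[1.10,-0.12], [-0.75,-0.74]]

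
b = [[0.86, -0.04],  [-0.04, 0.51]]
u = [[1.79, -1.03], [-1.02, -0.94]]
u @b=[[1.58, -0.60], [-0.84, -0.44]]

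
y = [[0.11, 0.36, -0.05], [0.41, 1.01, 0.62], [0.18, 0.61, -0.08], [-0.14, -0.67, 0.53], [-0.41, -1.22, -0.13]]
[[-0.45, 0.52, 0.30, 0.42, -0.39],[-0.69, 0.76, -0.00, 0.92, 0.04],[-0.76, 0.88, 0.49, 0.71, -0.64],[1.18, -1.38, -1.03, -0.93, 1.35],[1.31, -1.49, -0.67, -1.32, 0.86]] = y @ [[-0.04, 0.09, 0.77, -0.42, -1.04], [-1.14, 1.29, 0.42, 1.25, -0.53], [0.77, -0.94, -1.20, -0.28, 1.61]]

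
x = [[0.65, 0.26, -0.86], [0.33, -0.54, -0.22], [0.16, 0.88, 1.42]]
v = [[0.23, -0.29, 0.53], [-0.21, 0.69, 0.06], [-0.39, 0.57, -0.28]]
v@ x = [[0.14, 0.68, 0.62], [0.1, -0.37, 0.11], [-0.11, -0.66, -0.19]]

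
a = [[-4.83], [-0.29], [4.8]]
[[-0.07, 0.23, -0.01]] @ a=[[0.22]]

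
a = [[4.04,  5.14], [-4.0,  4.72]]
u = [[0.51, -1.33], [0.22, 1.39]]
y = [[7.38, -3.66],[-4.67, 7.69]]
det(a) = 39.63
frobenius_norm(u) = 2.00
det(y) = 39.66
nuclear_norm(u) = 2.45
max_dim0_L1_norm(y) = 12.05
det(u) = 1.00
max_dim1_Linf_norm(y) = 7.69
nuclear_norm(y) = 15.10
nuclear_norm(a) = 12.66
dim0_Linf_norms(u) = [0.51, 1.39]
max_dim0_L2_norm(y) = 8.73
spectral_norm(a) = 6.99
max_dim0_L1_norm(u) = 2.72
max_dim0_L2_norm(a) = 6.98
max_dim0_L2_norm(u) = 1.92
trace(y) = 15.07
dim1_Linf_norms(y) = [7.38, 7.69]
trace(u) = 1.90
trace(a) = 8.76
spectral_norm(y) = 11.72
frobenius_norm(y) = 12.20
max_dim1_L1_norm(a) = 9.18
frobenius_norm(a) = 9.00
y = u @ a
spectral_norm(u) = 1.93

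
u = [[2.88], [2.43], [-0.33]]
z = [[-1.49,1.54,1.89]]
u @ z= [[-4.29,4.44,5.44], [-3.62,3.74,4.59], [0.49,-0.51,-0.62]]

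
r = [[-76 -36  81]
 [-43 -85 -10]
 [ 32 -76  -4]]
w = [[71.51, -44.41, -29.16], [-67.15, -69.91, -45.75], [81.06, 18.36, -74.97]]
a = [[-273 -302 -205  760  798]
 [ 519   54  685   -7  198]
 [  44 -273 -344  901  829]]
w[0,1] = -44.41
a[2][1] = -273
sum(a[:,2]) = 136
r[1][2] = -10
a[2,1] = -273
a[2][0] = 44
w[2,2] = -74.97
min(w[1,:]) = -69.91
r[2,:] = [32, -76, -4]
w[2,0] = 81.06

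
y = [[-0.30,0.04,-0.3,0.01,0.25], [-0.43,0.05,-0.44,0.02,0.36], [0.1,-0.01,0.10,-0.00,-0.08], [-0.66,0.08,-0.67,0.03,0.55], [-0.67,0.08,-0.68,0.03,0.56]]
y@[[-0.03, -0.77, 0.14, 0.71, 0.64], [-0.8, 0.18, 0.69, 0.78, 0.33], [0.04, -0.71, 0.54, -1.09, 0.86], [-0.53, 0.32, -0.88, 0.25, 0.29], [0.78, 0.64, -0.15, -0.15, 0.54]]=[[0.15,0.61,-0.22,0.11,-0.30], [0.23,0.89,-0.33,0.16,-0.44], [-0.05,-0.20,0.07,-0.03,0.10], [0.34,1.36,-0.51,0.25,-0.67], [0.35,1.38,-0.52,0.25,-0.68]]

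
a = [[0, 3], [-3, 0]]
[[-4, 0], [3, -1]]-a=[[-4, -3], [6, -1]]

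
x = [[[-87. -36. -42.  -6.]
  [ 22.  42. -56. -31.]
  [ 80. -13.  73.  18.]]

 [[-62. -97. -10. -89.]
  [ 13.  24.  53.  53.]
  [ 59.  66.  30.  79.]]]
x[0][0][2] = -42.0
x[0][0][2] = -42.0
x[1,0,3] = -89.0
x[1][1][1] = 24.0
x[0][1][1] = 42.0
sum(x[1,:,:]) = 119.0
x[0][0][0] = -87.0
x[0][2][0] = 80.0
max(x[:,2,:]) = 80.0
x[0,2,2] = 73.0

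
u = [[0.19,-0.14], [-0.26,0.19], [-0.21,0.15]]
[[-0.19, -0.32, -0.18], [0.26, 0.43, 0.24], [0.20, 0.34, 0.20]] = u@ [[0.53,0.09,-1.26], [2.09,2.41,-0.44]]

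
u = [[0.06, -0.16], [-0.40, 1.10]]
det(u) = 0.002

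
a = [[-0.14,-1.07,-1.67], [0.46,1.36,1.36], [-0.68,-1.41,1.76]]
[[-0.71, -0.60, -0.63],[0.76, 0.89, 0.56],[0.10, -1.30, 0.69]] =a @ [[0.30, 0.16, 0.30], [0.16, 0.71, -0.11], [0.3, -0.11, 0.42]]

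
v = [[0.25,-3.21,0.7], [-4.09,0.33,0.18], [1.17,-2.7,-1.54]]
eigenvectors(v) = [[0.62+0.00j, -0.32+0.17j, -0.32-0.17j], [-0.65+0.00j, -0.44+0.18j, -0.44-0.18j], [(0.44+0j), (-0.8+0j), -0.80-0.00j]]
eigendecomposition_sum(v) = [[(2.03+0j), -1.86+0.00j, (0.19+0j)],[-2.12-0.00j, (1.95-0j), (-0.2-0j)],[1.43+0.00j, (-1.32+0j), 0.14+0.00j]] + [[-0.89-1.56j, (-0.68-0.61j), (0.25+1.31j)], [(-0.98-2.11j), (-0.81-0.86j), (0.19+1.71j)], [-0.13-3.95j, -0.69-1.87j, -0.84+2.80j]] + [[-0.89+1.56j, (-0.68+0.61j), (0.25-1.31j)],[-0.98+2.11j, -0.81+0.86j, 0.19-1.71j],[-0.13+3.95j, -0.69+1.87j, -0.84-2.80j]]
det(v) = 27.00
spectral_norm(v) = 4.87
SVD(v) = [[-0.47,-0.61,-0.64], [0.65,-0.73,0.22], [-0.6,-0.32,0.74]] @ diag([4.868290911459432, 3.5523756829218027, 1.5610479200804055]) @ [[-0.72,  0.68,  0.15], [0.69,  0.73,  -0.02], [-0.12,  0.09,  -0.99]]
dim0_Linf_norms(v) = [4.09, 3.21, 1.54]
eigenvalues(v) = [(4.11+0j), (-2.54+0.38j), (-2.54-0.38j)]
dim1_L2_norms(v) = [3.29, 4.11, 3.32]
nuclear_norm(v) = 9.98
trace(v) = -0.96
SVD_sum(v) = [[1.62, -1.55, -0.33],[-2.28, 2.17, 0.46],[2.08, -1.98, -0.42]] + [[-1.49, -1.58, 0.04],[-1.77, -1.87, 0.05],[-0.77, -0.82, 0.02]] + [[0.12, -0.09, 0.99], [-0.04, 0.03, -0.34], [-0.14, 0.1, -1.14]]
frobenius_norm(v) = 6.23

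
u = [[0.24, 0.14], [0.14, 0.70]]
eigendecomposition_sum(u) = [[0.19, -0.05], [-0.05, 0.01]] + [[0.05,  0.19], [0.19,  0.69]]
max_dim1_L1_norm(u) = 0.84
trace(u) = 0.94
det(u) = 0.15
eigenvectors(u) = [[-0.96, -0.27], [0.27, -0.96]]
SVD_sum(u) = [[0.05, 0.19],[0.19, 0.69]] + [[0.19,-0.05], [-0.05,0.01]]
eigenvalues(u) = [0.2, 0.74]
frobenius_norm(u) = 0.77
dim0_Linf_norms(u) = [0.24, 0.7]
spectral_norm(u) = 0.74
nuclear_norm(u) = 0.94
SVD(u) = [[0.27,0.96], [0.96,-0.27]] @ diag([0.739258240356725, 0.2007417596432748]) @ [[0.27, 0.96], [0.96, -0.27]]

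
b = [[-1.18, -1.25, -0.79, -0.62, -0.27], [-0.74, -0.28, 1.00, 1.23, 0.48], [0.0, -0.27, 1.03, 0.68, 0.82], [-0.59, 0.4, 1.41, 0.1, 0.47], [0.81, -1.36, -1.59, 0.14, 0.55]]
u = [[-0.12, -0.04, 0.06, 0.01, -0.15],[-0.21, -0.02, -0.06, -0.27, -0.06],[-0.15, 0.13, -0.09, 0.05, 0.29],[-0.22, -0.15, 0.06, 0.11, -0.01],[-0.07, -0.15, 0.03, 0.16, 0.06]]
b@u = [[0.68, 0.1, 0.03, 0.17, 0.01], [-0.31, -0.09, -0.03, 0.33, 0.43], [-0.3, -0.09, -0.01, 0.33, 0.36], [-0.28, 0.11, -0.17, 0.04, 0.50], [0.36, -0.32, 0.30, 0.40, -0.47]]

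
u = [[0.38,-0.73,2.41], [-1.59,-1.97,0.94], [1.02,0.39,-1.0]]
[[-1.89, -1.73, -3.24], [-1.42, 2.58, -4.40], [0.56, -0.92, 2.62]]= u @ [[-0.24,-1.35,1.02], [0.65,-0.54,0.81], [-0.55,-0.67,-1.26]]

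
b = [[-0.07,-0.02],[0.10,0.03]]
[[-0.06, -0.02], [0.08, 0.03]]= b @[[0.82, 0.02],[0.02, 0.94]]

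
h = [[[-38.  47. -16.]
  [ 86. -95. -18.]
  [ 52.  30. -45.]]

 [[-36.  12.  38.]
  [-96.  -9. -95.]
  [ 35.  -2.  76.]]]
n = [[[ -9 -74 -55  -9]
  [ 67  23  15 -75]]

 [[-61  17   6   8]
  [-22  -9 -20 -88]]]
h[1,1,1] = -9.0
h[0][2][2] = -45.0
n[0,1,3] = -75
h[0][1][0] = 86.0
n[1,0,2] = 6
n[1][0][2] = 6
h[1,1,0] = -96.0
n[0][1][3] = -75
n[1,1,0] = -22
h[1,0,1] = 12.0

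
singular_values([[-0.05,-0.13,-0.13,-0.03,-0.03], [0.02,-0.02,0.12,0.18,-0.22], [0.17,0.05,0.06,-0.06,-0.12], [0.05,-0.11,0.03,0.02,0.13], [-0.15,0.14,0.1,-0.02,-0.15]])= [0.39, 0.25, 0.22, 0.17, 0.07]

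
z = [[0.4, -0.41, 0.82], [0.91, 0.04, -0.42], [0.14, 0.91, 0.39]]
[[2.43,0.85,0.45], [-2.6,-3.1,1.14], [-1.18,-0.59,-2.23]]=z @ [[-1.55, -2.54, 0.9], [-2.19, -1.02, -2.17], [2.63, 1.77, -0.97]]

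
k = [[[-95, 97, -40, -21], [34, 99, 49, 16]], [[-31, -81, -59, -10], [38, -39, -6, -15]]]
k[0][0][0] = -95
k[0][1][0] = 34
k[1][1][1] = -39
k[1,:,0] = [-31, 38]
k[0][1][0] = 34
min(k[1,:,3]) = -15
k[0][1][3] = 16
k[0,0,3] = -21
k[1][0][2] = -59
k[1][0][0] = -31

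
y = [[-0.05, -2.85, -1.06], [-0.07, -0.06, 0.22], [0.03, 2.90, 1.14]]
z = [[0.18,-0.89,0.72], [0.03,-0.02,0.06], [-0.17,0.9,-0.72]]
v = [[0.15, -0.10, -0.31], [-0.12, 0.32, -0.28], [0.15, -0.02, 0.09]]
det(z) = -0.00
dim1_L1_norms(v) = [0.56, 0.72, 0.26]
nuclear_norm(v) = 0.94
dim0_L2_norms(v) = [0.24, 0.34, 0.43]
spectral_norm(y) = 4.35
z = y @ v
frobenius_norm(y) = 4.36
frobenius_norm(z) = 1.64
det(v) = 0.02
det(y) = 0.00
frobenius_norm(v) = 0.60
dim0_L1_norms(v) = [0.42, 0.44, 0.68]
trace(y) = 1.03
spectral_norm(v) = 0.47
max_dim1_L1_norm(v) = 0.72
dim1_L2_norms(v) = [0.36, 0.44, 0.18]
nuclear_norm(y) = 4.60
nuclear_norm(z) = 1.69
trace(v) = 0.56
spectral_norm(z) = 1.64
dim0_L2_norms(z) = [0.25, 1.27, 1.02]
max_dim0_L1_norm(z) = 1.81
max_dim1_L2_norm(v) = 0.44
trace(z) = -0.56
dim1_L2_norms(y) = [3.04, 0.24, 3.12]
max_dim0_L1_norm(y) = 5.81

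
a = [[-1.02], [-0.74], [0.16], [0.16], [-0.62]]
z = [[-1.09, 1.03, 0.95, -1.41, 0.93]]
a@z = [[1.11, -1.05, -0.97, 1.44, -0.95], [0.81, -0.76, -0.70, 1.04, -0.69], [-0.17, 0.16, 0.15, -0.23, 0.15], [-0.17, 0.16, 0.15, -0.23, 0.15], [0.68, -0.64, -0.59, 0.87, -0.58]]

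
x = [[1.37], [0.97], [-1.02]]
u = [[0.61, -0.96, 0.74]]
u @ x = [[-0.85]]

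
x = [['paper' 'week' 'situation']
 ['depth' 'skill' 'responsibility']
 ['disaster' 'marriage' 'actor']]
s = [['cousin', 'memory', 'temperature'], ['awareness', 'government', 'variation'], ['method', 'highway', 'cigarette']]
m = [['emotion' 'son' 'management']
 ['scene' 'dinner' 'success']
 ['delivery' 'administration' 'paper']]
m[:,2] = ['management', 'success', 'paper']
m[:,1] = ['son', 'dinner', 'administration']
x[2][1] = 'marriage'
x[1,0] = 'depth'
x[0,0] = 'paper'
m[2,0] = 'delivery'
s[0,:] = ['cousin', 'memory', 'temperature']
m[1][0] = 'scene'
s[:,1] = ['memory', 'government', 'highway']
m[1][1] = 'dinner'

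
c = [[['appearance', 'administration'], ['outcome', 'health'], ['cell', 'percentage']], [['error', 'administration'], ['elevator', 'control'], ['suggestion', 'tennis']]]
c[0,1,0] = 'outcome'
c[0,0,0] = 'appearance'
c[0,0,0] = 'appearance'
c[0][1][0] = 'outcome'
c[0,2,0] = 'cell'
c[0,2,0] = 'cell'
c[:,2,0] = ['cell', 'suggestion']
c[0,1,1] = 'health'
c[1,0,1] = 'administration'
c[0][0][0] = 'appearance'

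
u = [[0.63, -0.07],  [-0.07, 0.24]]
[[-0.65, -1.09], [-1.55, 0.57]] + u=[[-0.02, -1.16], [-1.62, 0.81]]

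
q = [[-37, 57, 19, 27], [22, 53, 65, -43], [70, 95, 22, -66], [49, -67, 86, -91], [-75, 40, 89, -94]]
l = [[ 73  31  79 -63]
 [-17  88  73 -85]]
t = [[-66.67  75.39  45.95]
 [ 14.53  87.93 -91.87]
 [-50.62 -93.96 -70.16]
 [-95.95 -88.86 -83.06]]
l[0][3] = -63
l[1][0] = -17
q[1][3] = -43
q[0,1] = 57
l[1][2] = 73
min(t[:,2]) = -91.87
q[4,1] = 40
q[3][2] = 86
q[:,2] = [19, 65, 22, 86, 89]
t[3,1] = -88.86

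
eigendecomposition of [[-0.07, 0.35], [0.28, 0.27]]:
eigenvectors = [[-0.88, -0.55], [0.47, -0.83]]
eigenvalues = [-0.26, 0.46]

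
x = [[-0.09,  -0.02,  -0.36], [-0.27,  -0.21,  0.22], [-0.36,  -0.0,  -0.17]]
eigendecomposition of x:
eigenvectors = [[-0.6, 0.67, 0.01], [0.61, 0.06, -1.0], [0.52, 0.74, 0.06]]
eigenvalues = [0.24, -0.49, -0.22]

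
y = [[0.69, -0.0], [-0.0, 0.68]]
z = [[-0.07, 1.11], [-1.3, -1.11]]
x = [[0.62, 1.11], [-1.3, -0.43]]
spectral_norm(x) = 1.74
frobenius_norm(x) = 1.87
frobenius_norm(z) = 2.04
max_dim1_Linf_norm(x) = 1.3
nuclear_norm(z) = 2.68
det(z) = 1.52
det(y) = 0.47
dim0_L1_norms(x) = [1.92, 1.54]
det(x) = 1.18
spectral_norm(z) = 1.87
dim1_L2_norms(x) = [1.27, 1.37]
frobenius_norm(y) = 0.97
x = z + y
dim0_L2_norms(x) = [1.44, 1.19]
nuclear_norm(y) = 1.37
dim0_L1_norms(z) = [1.37, 2.22]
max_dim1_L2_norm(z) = 1.71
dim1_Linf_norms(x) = [1.11, 1.3]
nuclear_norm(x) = 2.42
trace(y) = 1.37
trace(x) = 0.19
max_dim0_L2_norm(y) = 0.69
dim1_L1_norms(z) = [1.18, 2.41]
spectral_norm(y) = 0.69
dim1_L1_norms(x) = [1.73, 1.73]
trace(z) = -1.18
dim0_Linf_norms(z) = [1.3, 1.11]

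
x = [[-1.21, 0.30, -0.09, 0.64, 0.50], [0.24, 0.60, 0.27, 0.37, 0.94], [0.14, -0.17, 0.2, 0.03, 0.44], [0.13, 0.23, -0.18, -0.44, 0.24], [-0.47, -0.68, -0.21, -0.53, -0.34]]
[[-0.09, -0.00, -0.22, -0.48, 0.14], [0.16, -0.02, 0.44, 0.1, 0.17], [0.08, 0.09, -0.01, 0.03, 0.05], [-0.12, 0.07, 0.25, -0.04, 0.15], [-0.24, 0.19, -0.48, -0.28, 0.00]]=x @ [[0.31, -0.15, 0.42, 0.38, -0.12], [-0.16, -0.09, 0.41, 0.08, 0.14], [-0.22, 0.27, -0.42, 0.23, 0.04], [0.42, -0.30, 0.05, 0.08, -0.22], [0.09, 0.12, 0.2, -0.14, 0.2]]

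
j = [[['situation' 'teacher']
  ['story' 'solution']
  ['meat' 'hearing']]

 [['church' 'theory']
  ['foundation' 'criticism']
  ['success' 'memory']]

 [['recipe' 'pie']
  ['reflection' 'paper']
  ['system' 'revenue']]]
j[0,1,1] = 'solution'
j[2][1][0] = 'reflection'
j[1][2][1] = 'memory'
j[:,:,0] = [['situation', 'story', 'meat'], ['church', 'foundation', 'success'], ['recipe', 'reflection', 'system']]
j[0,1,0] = 'story'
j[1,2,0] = 'success'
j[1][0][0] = 'church'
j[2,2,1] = 'revenue'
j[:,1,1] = ['solution', 'criticism', 'paper']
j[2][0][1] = 'pie'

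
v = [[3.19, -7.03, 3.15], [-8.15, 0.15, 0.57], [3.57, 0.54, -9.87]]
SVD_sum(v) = [[-1.03,-0.28,1.64], [-2.5,-0.67,3.98], [5.38,1.45,-8.58]] + [[5.49, -4.5, 2.68],[-4.18, 3.43, -2.05],[-0.89, 0.73, -0.43]] + [[-1.27, -2.25, -1.18], [-1.47, -2.61, -1.36], [-0.92, -1.64, -0.86]]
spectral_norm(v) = 11.45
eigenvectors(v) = [[-0.76, 0.49, -0.33], [0.64, 0.76, -0.28], [-0.12, 0.43, 0.9]]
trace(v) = -6.53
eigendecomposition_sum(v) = [[5.88, -4.3, 0.82], [-4.98, 3.65, -0.70], [0.94, -0.69, 0.13]] + [[-1.30, -1.73, -1.01], [-2.0, -2.65, -1.55], [-1.14, -1.51, -0.88]] + [[-1.38, -1.0, 3.34], [-1.17, -0.85, 2.82], [3.77, 2.74, -9.12]]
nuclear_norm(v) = 25.88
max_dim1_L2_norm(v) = 10.51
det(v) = 529.94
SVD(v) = [[0.17, 0.79, -0.59], [0.41, -0.6, -0.68], [-0.89, -0.13, -0.43]] @ diag([11.446496885326592, 9.621064371000095, 4.812029657356785]) @ [[-0.53, -0.14, 0.84], [0.72, -0.59, 0.35], [0.45, 0.79, 0.41]]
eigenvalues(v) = [9.65, -4.84, -11.34]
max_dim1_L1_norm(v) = 13.98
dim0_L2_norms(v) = [9.45, 7.05, 10.38]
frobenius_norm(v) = 15.71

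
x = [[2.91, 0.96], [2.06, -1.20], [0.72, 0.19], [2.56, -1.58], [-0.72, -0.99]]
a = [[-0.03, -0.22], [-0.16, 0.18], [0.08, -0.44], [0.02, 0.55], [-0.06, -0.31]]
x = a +[[2.94, 1.18], [2.22, -1.38], [0.64, 0.63], [2.54, -2.13], [-0.66, -0.68]]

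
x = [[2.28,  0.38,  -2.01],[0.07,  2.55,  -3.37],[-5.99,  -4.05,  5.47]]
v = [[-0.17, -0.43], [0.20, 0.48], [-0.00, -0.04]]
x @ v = [[-0.31, -0.72], [0.5, 1.33], [0.21, 0.41]]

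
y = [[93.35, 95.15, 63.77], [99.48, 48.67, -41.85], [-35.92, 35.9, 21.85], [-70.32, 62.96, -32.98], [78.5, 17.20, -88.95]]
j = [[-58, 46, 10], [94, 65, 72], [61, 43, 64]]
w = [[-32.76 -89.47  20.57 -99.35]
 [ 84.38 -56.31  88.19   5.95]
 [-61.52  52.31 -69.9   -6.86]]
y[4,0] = 78.5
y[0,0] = 93.35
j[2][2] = 64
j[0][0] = -58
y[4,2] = -88.95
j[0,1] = 46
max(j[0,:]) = 46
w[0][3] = -99.35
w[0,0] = -32.76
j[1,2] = 72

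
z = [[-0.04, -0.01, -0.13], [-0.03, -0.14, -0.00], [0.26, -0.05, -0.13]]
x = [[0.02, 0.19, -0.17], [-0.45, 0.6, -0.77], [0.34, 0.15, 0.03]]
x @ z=[[-0.05, -0.02, 0.02], [-0.20, -0.04, 0.16], [-0.01, -0.03, -0.05]]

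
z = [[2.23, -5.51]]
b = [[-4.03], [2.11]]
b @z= [[-8.99, 22.21],[4.71, -11.63]]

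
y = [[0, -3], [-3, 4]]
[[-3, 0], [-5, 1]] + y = [[-3, -3], [-8, 5]]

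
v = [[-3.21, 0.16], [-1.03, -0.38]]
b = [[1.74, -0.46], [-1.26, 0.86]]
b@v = [[-5.11,0.45], [3.16,-0.53]]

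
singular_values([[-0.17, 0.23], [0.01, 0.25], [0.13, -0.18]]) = [0.42, 0.13]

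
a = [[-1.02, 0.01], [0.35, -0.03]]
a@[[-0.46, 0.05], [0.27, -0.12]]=[[0.47, -0.05], [-0.17, 0.02]]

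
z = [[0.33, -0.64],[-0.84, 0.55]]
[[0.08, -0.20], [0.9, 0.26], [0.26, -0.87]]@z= [[0.19, -0.16], [0.08, -0.43], [0.82, -0.64]]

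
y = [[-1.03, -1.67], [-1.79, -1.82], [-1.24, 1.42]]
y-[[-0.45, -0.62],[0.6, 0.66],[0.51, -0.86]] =[[-0.58, -1.05], [-2.39, -2.48], [-1.75, 2.28]]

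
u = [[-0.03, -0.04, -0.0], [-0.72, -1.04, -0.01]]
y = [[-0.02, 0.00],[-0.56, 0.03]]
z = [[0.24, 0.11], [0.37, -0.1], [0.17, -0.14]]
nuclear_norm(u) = 1.27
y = u @ z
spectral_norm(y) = 0.56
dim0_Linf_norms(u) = [0.72, 1.04, 0.01]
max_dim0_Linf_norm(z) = 0.37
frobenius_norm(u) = 1.27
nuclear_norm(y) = 0.56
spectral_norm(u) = 1.27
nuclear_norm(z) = 0.67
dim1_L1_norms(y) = [0.02, 0.59]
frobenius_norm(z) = 0.51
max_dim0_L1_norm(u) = 1.08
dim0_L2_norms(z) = [0.47, 0.2]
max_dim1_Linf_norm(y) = 0.56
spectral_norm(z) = 0.48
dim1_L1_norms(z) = [0.35, 0.47, 0.31]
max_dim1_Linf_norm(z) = 0.37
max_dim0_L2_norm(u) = 1.04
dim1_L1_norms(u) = [0.07, 1.77]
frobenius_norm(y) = 0.56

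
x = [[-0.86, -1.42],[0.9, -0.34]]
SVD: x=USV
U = [[0.99,-0.15], [-0.15,-0.99]]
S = [1.67, 0.94]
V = [[-0.59, -0.81], [-0.81, 0.59]]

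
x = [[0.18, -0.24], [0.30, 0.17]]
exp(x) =[[1.15, -0.28], [0.35, 1.14]]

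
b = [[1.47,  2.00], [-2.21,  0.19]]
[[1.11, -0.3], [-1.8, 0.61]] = b @ [[0.81, -0.27],[-0.04, 0.05]]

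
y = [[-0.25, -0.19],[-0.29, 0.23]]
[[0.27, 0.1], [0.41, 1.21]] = y @ [[-1.25,-2.25], [0.21,2.43]]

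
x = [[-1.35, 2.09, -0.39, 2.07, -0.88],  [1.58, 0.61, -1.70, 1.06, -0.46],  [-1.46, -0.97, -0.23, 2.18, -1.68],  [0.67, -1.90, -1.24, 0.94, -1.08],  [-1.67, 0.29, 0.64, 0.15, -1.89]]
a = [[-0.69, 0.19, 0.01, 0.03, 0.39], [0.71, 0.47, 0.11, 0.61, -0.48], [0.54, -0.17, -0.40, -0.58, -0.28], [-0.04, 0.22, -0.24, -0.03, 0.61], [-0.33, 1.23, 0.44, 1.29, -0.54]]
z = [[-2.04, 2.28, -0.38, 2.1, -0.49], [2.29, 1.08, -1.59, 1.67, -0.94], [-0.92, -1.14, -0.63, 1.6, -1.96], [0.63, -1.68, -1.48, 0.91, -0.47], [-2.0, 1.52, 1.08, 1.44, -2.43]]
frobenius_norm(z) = 7.59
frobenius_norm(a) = 2.67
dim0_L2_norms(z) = [3.83, 3.58, 2.53, 3.56, 3.33]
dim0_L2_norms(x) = [3.11, 3.06, 2.25, 3.33, 2.92]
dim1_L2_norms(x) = [3.38, 2.66, 3.27, 2.77, 2.62]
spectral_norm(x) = 4.61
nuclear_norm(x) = 12.42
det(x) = 8.80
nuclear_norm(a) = 4.57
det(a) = -0.00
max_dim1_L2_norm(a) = 1.94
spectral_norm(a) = 2.18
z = x + a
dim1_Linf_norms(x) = [2.09, 1.7, 2.18, 1.9, 1.89]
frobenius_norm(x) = 6.61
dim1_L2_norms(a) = [0.82, 1.16, 0.95, 0.69, 1.94]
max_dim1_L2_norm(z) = 3.93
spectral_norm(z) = 5.41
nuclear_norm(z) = 14.18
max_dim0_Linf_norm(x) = 2.18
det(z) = 0.79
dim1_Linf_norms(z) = [2.28, 2.29, 1.96, 1.68, 2.43]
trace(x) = -1.92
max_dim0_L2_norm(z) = 3.83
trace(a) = -1.19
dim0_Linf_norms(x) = [1.67, 2.09, 1.7, 2.18, 1.89]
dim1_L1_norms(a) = [1.31, 2.38, 1.97, 1.14, 3.83]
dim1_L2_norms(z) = [3.76, 3.55, 2.99, 2.54, 3.93]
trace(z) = -3.11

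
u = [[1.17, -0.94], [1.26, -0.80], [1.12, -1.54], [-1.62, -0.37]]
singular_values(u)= [2.99, 1.38]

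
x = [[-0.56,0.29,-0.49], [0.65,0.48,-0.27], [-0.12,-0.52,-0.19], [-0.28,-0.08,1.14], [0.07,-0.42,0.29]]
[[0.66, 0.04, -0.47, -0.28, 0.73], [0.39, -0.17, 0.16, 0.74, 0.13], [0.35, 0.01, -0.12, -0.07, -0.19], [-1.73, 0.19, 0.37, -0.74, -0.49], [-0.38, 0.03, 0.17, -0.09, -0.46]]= x @ [[0.07, -0.19, 0.45, 0.90, -0.51], [-0.13, -0.02, -0.03, 0.08, 0.67], [-1.51, 0.12, 0.43, -0.42, -0.51]]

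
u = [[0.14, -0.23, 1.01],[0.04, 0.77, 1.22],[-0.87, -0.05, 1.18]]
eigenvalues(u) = [(0.53+0.87j), (0.53-0.87j), (1.03+0j)]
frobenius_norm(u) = 2.31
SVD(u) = [[0.44, -0.01, 0.9],  [0.63, -0.71, -0.31],  [0.64, 0.70, -0.31]] @ diag([2.0538357505944216, 0.866403145625242, 0.5986687722196071]) @ [[-0.23, 0.17, 0.96], [-0.74, -0.67, -0.06], [0.63, -0.72, 0.28]]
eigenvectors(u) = [[(-0.31-0.48j),  -0.31+0.48j,  (-0.02+0j)], [-0.66+0.00j,  (-0.66-0j),  (0.98+0j)], [0.14-0.46j,  (0.14+0.46j),  0.21+0.00j]]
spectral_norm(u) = 2.05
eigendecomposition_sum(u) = [[0.06+0.55j, -0.11+0.07j, (0.52-0.3j)], [0.57+0.29j, 0.15j, 0.03-0.69j], [-0.32+0.33j, -0.10-0.03j, (0.47+0.17j)]] + [[(0.06-0.55j),-0.11-0.07j,0.52+0.30j], [(0.57-0.29j),-0.15j,(0.03+0.69j)], [(-0.32-0.33j),(-0.1+0.03j),0.47-0.17j]] + [[0.02-0.00j, (-0.02-0j), -0.02-0.00j], [-1.10+0.00j, 0.76+0.00j, 1.15+0.00j], [(-0.23+0j), (0.16+0j), 0.24+0.00j]]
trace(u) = 2.09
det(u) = 1.07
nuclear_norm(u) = 3.52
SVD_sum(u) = [[-0.21, 0.15, 0.86],[-0.3, 0.22, 1.24],[-0.31, 0.23, 1.27]] + [[0.01, 0.01, 0.0], [0.46, 0.41, 0.04], [-0.45, -0.41, -0.04]] + [[0.34,-0.39,0.15], [-0.12,0.13,-0.05], [-0.12,0.13,-0.05]]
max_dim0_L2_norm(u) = 1.98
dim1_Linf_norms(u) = [1.01, 1.22, 1.18]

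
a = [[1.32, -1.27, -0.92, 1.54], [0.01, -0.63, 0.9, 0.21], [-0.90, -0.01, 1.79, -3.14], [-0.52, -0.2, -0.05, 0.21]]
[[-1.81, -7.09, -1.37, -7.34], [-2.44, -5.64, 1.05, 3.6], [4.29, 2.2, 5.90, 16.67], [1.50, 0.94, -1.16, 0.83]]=a@ [[-2.79,-3.24,1.55,-2.19], [-2.04,2.61,-0.17,-2.27], [-3.51,-3.93,1.39,3.11], [-2.56,-2.02,-1.53,-2.90]]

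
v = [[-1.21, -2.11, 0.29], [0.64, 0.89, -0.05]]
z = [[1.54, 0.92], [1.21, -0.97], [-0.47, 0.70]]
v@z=[[-4.55, 1.14], [2.09, -0.31]]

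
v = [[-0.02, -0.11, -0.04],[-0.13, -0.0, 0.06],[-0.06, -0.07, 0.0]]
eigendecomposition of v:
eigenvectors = [[0.69, 0.64, 0.4], [0.44, -0.75, -0.39], [0.58, 0.14, 0.83]]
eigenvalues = [-0.12, 0.1, 0.0]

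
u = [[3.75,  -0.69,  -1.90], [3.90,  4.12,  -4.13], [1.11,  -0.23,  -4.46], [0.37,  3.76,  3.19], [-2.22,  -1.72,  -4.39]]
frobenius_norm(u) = 11.84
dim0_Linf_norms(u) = [3.9, 4.12, 4.46]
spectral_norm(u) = 8.79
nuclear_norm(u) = 19.41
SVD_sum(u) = [[1.31, 0.23, -2.92],  [2.3, 0.41, -5.14],  [1.83, 0.32, -4.09],  [-1.01, -0.18, 2.26],  [1.21, 0.21, -2.70]] + [[0.58,  0.77,  0.32],  [2.31,  3.07,  1.28],  [-0.54,  -0.72,  -0.3],  [2.32,  3.08,  1.29],  [-2.26,  -3.00,  -1.25]] + [[1.86, -1.69, 0.7],[-0.71, 0.65, -0.27],[-0.18, 0.17, -0.07],[-0.94, 0.86, -0.35],[-1.17, 1.07, -0.44]]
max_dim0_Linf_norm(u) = 4.46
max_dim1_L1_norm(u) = 12.15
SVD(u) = [[-0.36, -0.14, -0.74], [-0.64, -0.57, 0.28], [-0.51, 0.13, 0.07], [0.28, -0.57, 0.38], [-0.34, 0.56, 0.47]] @ diag([8.794992613566649, 7.106746182519648, 3.5097383983069848]) @ [[-0.41, -0.07, 0.91],[-0.57, -0.76, -0.32],[-0.71, 0.65, -0.27]]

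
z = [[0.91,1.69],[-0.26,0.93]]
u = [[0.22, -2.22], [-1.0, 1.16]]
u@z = [[0.78, -1.69], [-1.21, -0.61]]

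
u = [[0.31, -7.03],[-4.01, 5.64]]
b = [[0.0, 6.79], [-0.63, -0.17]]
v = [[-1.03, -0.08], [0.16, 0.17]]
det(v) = -0.16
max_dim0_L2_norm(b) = 6.79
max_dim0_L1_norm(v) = 1.19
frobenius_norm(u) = 9.87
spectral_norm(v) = 1.05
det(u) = -26.44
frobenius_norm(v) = 1.06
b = v @ u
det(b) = 4.28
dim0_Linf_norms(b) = [0.63, 6.79]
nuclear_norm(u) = 12.26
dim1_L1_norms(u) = [7.34, 9.65]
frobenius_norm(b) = 6.82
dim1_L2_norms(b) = [6.79, 0.65]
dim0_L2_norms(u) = [4.02, 9.01]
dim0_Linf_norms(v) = [1.03, 0.17]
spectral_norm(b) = 6.79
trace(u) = 5.95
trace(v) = -0.86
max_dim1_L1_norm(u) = 9.65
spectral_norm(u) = 9.47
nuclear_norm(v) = 1.20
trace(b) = -0.17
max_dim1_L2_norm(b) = 6.79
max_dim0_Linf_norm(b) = 6.79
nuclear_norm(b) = 7.42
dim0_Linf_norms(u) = [4.01, 7.03]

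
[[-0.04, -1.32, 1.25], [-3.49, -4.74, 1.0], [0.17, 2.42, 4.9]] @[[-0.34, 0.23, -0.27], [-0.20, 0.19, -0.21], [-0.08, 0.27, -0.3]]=[[0.18, 0.08, -0.09], [2.05, -1.43, 1.64], [-0.93, 1.82, -2.02]]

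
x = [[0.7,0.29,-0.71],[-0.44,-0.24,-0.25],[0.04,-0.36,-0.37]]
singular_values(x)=[1.07, 0.67, 0.24]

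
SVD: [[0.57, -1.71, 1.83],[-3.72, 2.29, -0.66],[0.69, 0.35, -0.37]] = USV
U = [[-0.41, -0.85, 0.35], [0.91, -0.36, 0.2], [-0.05, 0.40, 0.92]]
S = [4.78, 1.99, 0.26]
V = [[-0.77, 0.58, -0.28], [0.56, 0.39, -0.73], [0.32, 0.72, 0.62]]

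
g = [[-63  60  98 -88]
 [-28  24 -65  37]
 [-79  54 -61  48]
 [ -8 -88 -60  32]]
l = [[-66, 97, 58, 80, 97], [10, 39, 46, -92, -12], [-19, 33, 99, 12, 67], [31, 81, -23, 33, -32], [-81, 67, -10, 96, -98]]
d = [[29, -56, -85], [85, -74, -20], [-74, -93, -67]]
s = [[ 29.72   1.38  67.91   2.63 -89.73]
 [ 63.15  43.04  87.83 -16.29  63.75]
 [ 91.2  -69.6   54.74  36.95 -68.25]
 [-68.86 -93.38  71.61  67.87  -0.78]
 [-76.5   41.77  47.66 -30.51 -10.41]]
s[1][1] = 43.04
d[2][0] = -74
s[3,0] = -68.86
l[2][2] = 99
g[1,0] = -28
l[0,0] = -66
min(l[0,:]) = -66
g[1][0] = -28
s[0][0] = 29.72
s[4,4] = -10.41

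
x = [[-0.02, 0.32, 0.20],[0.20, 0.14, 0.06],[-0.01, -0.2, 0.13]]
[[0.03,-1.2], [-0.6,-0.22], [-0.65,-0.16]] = x@ [[-3.29, 0.98], [1.61, -1.50], [-2.78, -3.48]]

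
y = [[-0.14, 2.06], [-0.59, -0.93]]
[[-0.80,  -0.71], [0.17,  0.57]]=y@ [[0.29,  -0.39], [-0.37,  -0.37]]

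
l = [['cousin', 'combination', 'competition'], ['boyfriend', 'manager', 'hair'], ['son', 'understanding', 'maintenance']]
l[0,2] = 'competition'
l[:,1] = ['combination', 'manager', 'understanding']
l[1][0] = 'boyfriend'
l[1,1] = 'manager'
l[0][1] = 'combination'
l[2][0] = 'son'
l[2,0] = 'son'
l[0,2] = 'competition'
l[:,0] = ['cousin', 'boyfriend', 'son']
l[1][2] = 'hair'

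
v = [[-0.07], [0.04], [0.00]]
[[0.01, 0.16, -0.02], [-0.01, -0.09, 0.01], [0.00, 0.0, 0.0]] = v@[[-0.19, -2.33, 0.35]]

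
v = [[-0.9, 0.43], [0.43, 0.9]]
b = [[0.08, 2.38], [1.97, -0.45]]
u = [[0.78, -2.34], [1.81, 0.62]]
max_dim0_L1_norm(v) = 1.33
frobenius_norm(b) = 3.12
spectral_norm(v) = 1.00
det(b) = -4.72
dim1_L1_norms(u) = [3.12, 2.43]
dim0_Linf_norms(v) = [0.9, 0.9]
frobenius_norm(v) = 1.41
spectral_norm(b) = 2.47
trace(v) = 0.00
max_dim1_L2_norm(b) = 2.38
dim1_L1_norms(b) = [2.46, 2.42]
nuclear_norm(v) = 1.99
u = v @ b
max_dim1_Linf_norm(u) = 2.34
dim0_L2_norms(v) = [1.0, 1.0]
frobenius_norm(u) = 3.12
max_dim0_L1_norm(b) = 2.83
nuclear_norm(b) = 4.38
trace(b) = -0.37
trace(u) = 1.40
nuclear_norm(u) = 4.38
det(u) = 4.72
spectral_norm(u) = 2.47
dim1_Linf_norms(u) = [2.34, 1.81]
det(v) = -0.99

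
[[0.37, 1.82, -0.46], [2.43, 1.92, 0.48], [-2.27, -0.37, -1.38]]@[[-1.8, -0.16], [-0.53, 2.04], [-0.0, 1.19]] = [[-1.63,3.11], [-5.39,4.1], [4.28,-2.03]]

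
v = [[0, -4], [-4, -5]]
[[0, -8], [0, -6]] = v @ [[0, -1], [0, 2]]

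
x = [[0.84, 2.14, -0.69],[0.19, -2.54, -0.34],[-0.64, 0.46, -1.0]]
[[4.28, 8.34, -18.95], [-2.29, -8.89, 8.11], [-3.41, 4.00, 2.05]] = x@[[3.77, -0.87, -9.86], [0.99, 3.67, -4.24], [1.45, -1.76, 2.31]]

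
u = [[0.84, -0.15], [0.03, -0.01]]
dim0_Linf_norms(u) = [0.84, 0.15]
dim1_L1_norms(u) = [0.99, 0.04]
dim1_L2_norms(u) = [0.85, 0.03]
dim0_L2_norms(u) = [0.84, 0.15]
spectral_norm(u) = 0.85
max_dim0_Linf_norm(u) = 0.84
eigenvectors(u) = [[1.0, 0.17], [0.04, 0.98]]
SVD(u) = [[-1.0, -0.04], [-0.04, 1.00]] @ diag([0.8538613107918511, 0.004567486488389116]) @ [[-0.98, 0.18], [-0.18, -0.98]]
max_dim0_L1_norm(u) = 0.87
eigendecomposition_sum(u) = [[0.84, -0.15], [0.03, -0.01]] + [[0.00,  -0.0], [0.00,  -0.00]]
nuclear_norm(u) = 0.86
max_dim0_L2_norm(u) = 0.84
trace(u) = 0.83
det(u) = -0.00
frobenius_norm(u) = 0.85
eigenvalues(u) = [0.83, -0.0]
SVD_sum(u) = [[0.84,-0.15],[0.03,-0.01]] + [[0.00,0.0], [-0.0,-0.00]]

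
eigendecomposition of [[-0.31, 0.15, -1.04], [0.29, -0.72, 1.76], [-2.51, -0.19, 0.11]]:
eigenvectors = [[0.4,  0.39,  -0.04],  [-0.56,  -0.82,  0.99],  [-0.73,  0.43,  0.14]]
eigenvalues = [1.36, -1.78, -0.49]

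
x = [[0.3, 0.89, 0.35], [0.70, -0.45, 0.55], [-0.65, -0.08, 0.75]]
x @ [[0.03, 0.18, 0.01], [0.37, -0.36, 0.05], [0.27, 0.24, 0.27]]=[[0.43, -0.18, 0.14], [0.0, 0.42, 0.13], [0.15, 0.09, 0.19]]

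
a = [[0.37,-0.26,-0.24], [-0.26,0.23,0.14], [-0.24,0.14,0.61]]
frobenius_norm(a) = 0.92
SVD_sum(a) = [[0.27, -0.19, -0.35], [-0.19, 0.13, 0.25], [-0.35, 0.25, 0.47]] + [[0.09, -0.09, 0.11], [-0.09, 0.08, -0.11], [0.11, -0.11, 0.14]] + [[0.01, 0.01, 0.0], [0.01, 0.02, 0.00], [0.00, 0.00, 0.00]]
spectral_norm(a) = 0.87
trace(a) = 1.21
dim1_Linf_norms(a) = [0.37, 0.26, 0.61]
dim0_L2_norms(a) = [0.51, 0.37, 0.67]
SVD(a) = [[-0.56, 0.53, 0.64], [0.39, -0.51, 0.77], [0.73, 0.68, 0.08]] @ diag([0.8668147328670383, 0.3151965246977521, 0.027988742435209588]) @ [[-0.56, 0.39, 0.73], [0.53, -0.51, 0.68], [0.64, 0.77, 0.08]]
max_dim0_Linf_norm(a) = 0.61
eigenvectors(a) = [[-0.56, 0.64, 0.53], [0.39, 0.77, -0.51], [0.73, 0.08, 0.68]]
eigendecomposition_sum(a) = [[0.27, -0.19, -0.35],[-0.19, 0.13, 0.25],[-0.35, 0.25, 0.47]] + [[0.01, 0.01, 0.0],[0.01, 0.02, 0.0],[0.00, 0.00, 0.00]] + [[0.09, -0.09, 0.11],[-0.09, 0.08, -0.11],[0.11, -0.11, 0.14]]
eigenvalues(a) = [0.87, 0.03, 0.32]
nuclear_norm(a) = 1.21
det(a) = 0.01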